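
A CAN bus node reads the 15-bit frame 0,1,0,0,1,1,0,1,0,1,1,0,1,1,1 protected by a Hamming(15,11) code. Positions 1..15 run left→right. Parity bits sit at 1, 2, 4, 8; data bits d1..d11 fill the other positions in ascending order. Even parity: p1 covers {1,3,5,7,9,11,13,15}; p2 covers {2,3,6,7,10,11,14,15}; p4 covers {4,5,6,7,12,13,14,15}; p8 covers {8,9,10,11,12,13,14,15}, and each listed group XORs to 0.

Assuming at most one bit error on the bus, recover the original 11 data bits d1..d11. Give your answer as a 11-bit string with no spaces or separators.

s1 (pos 1,3,5,7,9,11,13,15): 0⊕0⊕1⊕0⊕0⊕1⊕1⊕1 = 0
s2 (pos 2,3,6,7,10,11,14,15): 1⊕0⊕1⊕0⊕1⊕1⊕1⊕1 = 0
s4 (pos 4,5,6,7,12,13,14,15): 0⊕1⊕1⊕0⊕0⊕1⊕1⊕1 = 1
s8 (pos 8,9,10,11,12,13,14,15): 1⊕0⊕1⊕1⊕0⊕1⊕1⊕1 = 0
Syndrome s8…s1 = 0100 → error at position 4.
Flip position 4: 010011010110111 → 010111010110111
Read data bits from positions 3,5,6,7,9,10,11,12,13,14,15: 01100110111

01100110111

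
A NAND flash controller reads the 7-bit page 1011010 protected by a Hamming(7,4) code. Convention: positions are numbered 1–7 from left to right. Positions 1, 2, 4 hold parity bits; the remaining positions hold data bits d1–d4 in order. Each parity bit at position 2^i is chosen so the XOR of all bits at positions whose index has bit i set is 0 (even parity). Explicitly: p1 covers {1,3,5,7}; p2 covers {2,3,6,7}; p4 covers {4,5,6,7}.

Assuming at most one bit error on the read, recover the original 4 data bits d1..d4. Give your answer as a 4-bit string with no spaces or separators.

s1 (pos 1,3,5,7): 1⊕1⊕0⊕0 = 0
s2 (pos 2,3,6,7): 0⊕1⊕1⊕0 = 0
s4 (pos 4,5,6,7): 1⊕0⊕1⊕0 = 0
Syndrome s4…s1 = 000 → no error.
Read data bits from positions 3,5,6,7: 1010

1010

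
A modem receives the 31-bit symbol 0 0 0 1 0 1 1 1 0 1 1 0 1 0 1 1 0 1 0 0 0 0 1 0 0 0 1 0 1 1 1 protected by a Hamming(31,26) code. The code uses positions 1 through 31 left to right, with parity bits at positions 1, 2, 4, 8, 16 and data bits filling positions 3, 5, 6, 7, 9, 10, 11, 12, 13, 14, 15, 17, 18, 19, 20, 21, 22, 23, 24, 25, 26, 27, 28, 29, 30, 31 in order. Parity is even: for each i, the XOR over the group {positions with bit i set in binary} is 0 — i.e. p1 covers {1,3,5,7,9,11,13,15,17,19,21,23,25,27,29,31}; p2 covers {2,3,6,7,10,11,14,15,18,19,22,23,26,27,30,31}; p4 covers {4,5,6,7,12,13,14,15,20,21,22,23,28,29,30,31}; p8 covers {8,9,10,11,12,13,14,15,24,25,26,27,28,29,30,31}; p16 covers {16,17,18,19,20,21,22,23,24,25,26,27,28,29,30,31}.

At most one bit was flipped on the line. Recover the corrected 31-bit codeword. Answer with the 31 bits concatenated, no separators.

s1 (pos 1,3,5,7,9,11,13,15,17,19,21,23,25,27,29,31): 0⊕0⊕0⊕1⊕0⊕1⊕1⊕1⊕0⊕0⊕0⊕1⊕0⊕1⊕1⊕1 = 0
s2 (pos 2,3,6,7,10,11,14,15,18,19,22,23,26,27,30,31): 0⊕0⊕1⊕1⊕1⊕1⊕0⊕1⊕1⊕0⊕0⊕1⊕0⊕1⊕1⊕1 = 0
s4 (pos 4,5,6,7,12,13,14,15,20,21,22,23,28,29,30,31): 1⊕0⊕1⊕1⊕0⊕1⊕0⊕1⊕0⊕0⊕0⊕1⊕0⊕1⊕1⊕1 = 1
s8 (pos 8,9,10,11,12,13,14,15,24,25,26,27,28,29,30,31): 1⊕0⊕1⊕1⊕0⊕1⊕0⊕1⊕0⊕0⊕0⊕1⊕0⊕1⊕1⊕1 = 1
s16 (pos 16,17,18,19,20,21,22,23,24,25,26,27,28,29,30,31): 1⊕0⊕1⊕0⊕0⊕0⊕0⊕1⊕0⊕0⊕0⊕1⊕0⊕1⊕1⊕1 = 1
Syndrome s16…s1 = 11100 → error at position 28.
Flip position 28: 0001011101101011010000100010111 → 0001011101101011010000100011111

0001011101101011010000100011111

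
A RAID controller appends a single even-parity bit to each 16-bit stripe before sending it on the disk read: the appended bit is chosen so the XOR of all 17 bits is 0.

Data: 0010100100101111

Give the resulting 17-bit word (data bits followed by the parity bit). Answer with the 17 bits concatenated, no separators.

00101001001011110

XOR of the 16 data bits: 0⊕0⊕1⊕0⊕1⊕0⊕0⊕1⊕0⊕0⊕1⊕0⊕1⊕1⊕1⊕1 = 0
Parity bit = 0 (so all 17 bits XOR to 0).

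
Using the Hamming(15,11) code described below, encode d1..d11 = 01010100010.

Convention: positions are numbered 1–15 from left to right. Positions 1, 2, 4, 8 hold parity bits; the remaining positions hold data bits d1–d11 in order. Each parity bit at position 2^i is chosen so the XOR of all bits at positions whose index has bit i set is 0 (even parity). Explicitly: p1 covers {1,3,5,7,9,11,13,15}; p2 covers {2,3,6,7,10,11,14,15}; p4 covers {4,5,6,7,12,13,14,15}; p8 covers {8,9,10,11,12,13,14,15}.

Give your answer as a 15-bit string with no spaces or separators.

Place data at non-parity positions: p1 p2 0 p4 1 0 1 p8 0 1 0 0 0 1 0
p1 (pos 1,3,5,7,9,11,13,15): XOR of data positions = 0⊕1⊕1⊕0⊕0⊕0⊕0 = 0
p2 (pos 2,3,6,7,10,11,14,15): XOR of data positions = 0⊕0⊕1⊕1⊕0⊕1⊕0 = 1
p4 (pos 4,5,6,7,12,13,14,15): XOR of data positions = 1⊕0⊕1⊕0⊕0⊕1⊕0 = 1
p8 (pos 8,9,10,11,12,13,14,15): XOR of data positions = 0⊕1⊕0⊕0⊕0⊕1⊕0 = 0
Codeword: 010110100100010

010110100100010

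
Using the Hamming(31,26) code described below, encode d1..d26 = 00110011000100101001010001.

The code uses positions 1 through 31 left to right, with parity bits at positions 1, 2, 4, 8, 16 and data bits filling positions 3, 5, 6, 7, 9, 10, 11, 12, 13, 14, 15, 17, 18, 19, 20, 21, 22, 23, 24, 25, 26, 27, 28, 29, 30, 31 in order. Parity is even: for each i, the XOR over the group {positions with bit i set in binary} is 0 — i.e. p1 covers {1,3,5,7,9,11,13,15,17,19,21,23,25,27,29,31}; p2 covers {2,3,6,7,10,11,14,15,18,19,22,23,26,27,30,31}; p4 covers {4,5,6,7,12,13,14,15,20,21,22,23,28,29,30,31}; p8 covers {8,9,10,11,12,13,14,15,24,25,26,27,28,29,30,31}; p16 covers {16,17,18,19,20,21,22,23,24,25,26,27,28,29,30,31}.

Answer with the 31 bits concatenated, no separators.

Place data at non-parity positions: p1 p2 0 p4 0 1 1 p8 0 0 1 1 0 0 0 p16 1 0 0 1 0 1 0 0 1 0 1 0 0 0 1
p1 (pos 1,3,5,7,9,11,13,15,17,19,21,23,25,27,29,31): XOR of data positions = 0⊕0⊕1⊕0⊕1⊕0⊕0⊕1⊕0⊕0⊕0⊕1⊕1⊕0⊕1 = 0
p2 (pos 2,3,6,7,10,11,14,15,18,19,22,23,26,27,30,31): XOR of data positions = 0⊕1⊕1⊕0⊕1⊕0⊕0⊕0⊕0⊕1⊕0⊕0⊕1⊕0⊕1 = 0
p4 (pos 4,5,6,7,12,13,14,15,20,21,22,23,28,29,30,31): XOR of data positions = 0⊕1⊕1⊕1⊕0⊕0⊕0⊕1⊕0⊕1⊕0⊕0⊕0⊕0⊕1 = 0
p8 (pos 8,9,10,11,12,13,14,15,24,25,26,27,28,29,30,31): XOR of data positions = 0⊕0⊕1⊕1⊕0⊕0⊕0⊕0⊕1⊕0⊕1⊕0⊕0⊕0⊕1 = 1
p16 (pos 16,17,18,19,20,21,22,23,24,25,26,27,28,29,30,31): XOR of data positions = 1⊕0⊕0⊕1⊕0⊕1⊕0⊕0⊕1⊕0⊕1⊕0⊕0⊕0⊕1 = 0
Codeword: 0000011100110000100101001010001

0000011100110000100101001010001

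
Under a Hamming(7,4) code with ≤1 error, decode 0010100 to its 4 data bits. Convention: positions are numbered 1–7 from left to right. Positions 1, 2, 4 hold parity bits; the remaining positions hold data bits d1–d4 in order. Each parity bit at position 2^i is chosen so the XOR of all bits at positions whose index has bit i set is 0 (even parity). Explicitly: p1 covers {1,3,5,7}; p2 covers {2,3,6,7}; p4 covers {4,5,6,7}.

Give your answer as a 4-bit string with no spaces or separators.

1110

s1 (pos 1,3,5,7): 0⊕1⊕1⊕0 = 0
s2 (pos 2,3,6,7): 0⊕1⊕0⊕0 = 1
s4 (pos 4,5,6,7): 0⊕1⊕0⊕0 = 1
Syndrome s4…s1 = 110 → error at position 6.
Flip position 6: 0010100 → 0010110
Read data bits from positions 3,5,6,7: 1110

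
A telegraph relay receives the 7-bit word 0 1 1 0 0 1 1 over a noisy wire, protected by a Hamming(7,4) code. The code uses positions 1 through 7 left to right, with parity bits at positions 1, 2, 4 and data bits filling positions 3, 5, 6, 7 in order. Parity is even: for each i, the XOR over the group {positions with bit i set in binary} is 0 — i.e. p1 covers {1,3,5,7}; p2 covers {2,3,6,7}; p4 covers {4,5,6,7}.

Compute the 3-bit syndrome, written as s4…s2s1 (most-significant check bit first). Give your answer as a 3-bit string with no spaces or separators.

s1 (pos 1,3,5,7): 0⊕1⊕0⊕1 = 0
s2 (pos 2,3,6,7): 1⊕1⊕1⊕1 = 0
s4 (pos 4,5,6,7): 0⊕0⊕1⊕1 = 0
Syndrome s4…s1 = 000 → no error.

000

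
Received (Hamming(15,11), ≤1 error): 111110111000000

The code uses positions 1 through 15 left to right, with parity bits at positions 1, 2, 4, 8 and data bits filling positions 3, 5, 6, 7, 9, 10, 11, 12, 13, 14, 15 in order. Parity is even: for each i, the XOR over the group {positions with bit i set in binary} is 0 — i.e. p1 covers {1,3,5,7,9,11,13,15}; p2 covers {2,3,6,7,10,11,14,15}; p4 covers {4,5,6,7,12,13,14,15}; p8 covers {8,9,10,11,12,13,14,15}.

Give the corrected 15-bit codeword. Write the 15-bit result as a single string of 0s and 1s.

111110011000000

s1 (pos 1,3,5,7,9,11,13,15): 1⊕1⊕1⊕1⊕1⊕0⊕0⊕0 = 1
s2 (pos 2,3,6,7,10,11,14,15): 1⊕1⊕0⊕1⊕0⊕0⊕0⊕0 = 1
s4 (pos 4,5,6,7,12,13,14,15): 1⊕1⊕0⊕1⊕0⊕0⊕0⊕0 = 1
s8 (pos 8,9,10,11,12,13,14,15): 1⊕1⊕0⊕0⊕0⊕0⊕0⊕0 = 0
Syndrome s8…s1 = 0111 → error at position 7.
Flip position 7: 111110111000000 → 111110011000000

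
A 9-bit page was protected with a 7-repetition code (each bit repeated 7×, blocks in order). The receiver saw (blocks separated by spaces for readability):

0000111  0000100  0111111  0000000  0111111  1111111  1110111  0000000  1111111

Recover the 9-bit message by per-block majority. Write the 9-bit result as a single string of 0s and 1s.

Block 1 (0000111): 3 ones → 0
Block 2 (0000100): 1 one → 0
Block 3 (0111111): 6 ones → 1
Block 4 (0000000): 0 ones → 0
Block 5 (0111111): 6 ones → 1
Block 6 (1111111): 7 ones → 1
Block 7 (1110111): 6 ones → 1
Block 8 (0000000): 0 ones → 0
Block 9 (1111111): 7 ones → 1

001011101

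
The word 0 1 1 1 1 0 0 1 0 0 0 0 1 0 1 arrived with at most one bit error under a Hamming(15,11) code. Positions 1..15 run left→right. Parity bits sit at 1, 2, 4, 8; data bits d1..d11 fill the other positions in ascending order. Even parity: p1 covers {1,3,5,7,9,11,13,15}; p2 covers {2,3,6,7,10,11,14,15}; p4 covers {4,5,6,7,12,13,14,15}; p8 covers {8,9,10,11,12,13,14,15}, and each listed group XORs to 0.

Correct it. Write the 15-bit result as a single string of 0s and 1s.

s1 (pos 1,3,5,7,9,11,13,15): 0⊕1⊕1⊕0⊕0⊕0⊕1⊕1 = 0
s2 (pos 2,3,6,7,10,11,14,15): 1⊕1⊕0⊕0⊕0⊕0⊕0⊕1 = 1
s4 (pos 4,5,6,7,12,13,14,15): 1⊕1⊕0⊕0⊕0⊕1⊕0⊕1 = 0
s8 (pos 8,9,10,11,12,13,14,15): 1⊕0⊕0⊕0⊕0⊕1⊕0⊕1 = 1
Syndrome s8…s1 = 1010 → error at position 10.
Flip position 10: 011110010000101 → 011110010100101

011110010100101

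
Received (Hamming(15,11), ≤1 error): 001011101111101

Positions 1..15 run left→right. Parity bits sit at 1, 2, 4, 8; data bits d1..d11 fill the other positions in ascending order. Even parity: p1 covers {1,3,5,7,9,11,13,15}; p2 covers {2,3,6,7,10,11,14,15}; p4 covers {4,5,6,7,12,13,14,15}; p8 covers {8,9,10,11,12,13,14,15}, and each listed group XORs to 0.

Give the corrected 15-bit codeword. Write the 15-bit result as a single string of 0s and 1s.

s1 (pos 1,3,5,7,9,11,13,15): 0⊕1⊕1⊕1⊕1⊕1⊕1⊕1 = 1
s2 (pos 2,3,6,7,10,11,14,15): 0⊕1⊕1⊕1⊕1⊕1⊕0⊕1 = 0
s4 (pos 4,5,6,7,12,13,14,15): 0⊕1⊕1⊕1⊕1⊕1⊕0⊕1 = 0
s8 (pos 8,9,10,11,12,13,14,15): 0⊕1⊕1⊕1⊕1⊕1⊕0⊕1 = 0
Syndrome s8…s1 = 0001 → error at position 1.
Flip position 1: 001011101111101 → 101011101111101

101011101111101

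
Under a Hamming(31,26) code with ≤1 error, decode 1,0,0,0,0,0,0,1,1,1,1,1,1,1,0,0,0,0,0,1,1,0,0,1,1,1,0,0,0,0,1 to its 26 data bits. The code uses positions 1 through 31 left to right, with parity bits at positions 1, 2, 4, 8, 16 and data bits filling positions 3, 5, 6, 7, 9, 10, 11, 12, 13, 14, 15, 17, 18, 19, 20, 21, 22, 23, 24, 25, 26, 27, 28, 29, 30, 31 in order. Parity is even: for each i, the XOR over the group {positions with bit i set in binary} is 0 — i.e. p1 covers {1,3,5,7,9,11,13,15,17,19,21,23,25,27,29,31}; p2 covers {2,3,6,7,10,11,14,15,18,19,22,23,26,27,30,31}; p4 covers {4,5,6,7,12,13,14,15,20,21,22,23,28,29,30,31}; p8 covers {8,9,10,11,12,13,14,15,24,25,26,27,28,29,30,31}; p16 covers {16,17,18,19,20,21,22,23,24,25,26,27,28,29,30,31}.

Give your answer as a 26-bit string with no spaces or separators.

00001101110000110011100001

s1 (pos 1,3,5,7,9,11,13,15,17,19,21,23,25,27,29,31): 1⊕0⊕0⊕0⊕1⊕1⊕1⊕0⊕0⊕0⊕1⊕0⊕1⊕0⊕0⊕1 = 1
s2 (pos 2,3,6,7,10,11,14,15,18,19,22,23,26,27,30,31): 0⊕0⊕0⊕0⊕1⊕1⊕1⊕0⊕0⊕0⊕0⊕0⊕1⊕0⊕0⊕1 = 1
s4 (pos 4,5,6,7,12,13,14,15,20,21,22,23,28,29,30,31): 0⊕0⊕0⊕0⊕1⊕1⊕1⊕0⊕1⊕1⊕0⊕0⊕0⊕0⊕0⊕1 = 0
s8 (pos 8,9,10,11,12,13,14,15,24,25,26,27,28,29,30,31): 1⊕1⊕1⊕1⊕1⊕1⊕1⊕0⊕1⊕1⊕1⊕0⊕0⊕0⊕0⊕1 = 1
s16 (pos 16,17,18,19,20,21,22,23,24,25,26,27,28,29,30,31): 0⊕0⊕0⊕0⊕1⊕1⊕0⊕0⊕1⊕1⊕1⊕0⊕0⊕0⊕0⊕1 = 0
Syndrome s16…s1 = 01011 → error at position 11.
Flip position 11: 1000000111111100000110011100001 → 1000000111011100000110011100001
Read data bits from positions 3,5,6,7,9,10,11,12,13,14,15,17,18,19,20,21,22,23,24,25,26,27,28,29,30,31: 00001101110000110011100001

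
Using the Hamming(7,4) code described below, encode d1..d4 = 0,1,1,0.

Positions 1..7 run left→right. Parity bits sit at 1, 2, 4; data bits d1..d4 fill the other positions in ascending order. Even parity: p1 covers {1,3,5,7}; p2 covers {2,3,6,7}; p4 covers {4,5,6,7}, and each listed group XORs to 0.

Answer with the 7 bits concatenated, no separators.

1100110

Place data at non-parity positions: p1 p2 0 p4 1 1 0
p1 (pos 1,3,5,7): XOR of data positions = 0⊕1⊕0 = 1
p2 (pos 2,3,6,7): XOR of data positions = 0⊕1⊕0 = 1
p4 (pos 4,5,6,7): XOR of data positions = 1⊕1⊕0 = 0
Codeword: 1100110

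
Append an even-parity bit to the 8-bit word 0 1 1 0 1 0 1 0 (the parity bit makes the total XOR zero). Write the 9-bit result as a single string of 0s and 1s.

011010100

XOR of the 8 data bits: 0⊕1⊕1⊕0⊕1⊕0⊕1⊕0 = 0
Parity bit = 0 (so all 9 bits XOR to 0).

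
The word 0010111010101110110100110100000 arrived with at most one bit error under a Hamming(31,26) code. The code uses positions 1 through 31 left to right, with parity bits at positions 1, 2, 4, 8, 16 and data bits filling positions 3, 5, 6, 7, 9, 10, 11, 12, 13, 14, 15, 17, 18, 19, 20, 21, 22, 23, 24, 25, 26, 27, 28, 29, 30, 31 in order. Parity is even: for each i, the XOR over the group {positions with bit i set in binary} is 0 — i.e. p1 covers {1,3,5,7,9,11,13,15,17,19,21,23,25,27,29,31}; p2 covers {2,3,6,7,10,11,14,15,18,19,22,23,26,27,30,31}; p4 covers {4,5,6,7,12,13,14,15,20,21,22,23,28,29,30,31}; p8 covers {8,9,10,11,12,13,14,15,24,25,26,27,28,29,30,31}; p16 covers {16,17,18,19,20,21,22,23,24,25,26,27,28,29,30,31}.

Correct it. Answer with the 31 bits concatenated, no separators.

s1 (pos 1,3,5,7,9,11,13,15,17,19,21,23,25,27,29,31): 0⊕1⊕1⊕1⊕1⊕1⊕1⊕1⊕1⊕0⊕0⊕1⊕0⊕0⊕0⊕0 = 1
s2 (pos 2,3,6,7,10,11,14,15,18,19,22,23,26,27,30,31): 0⊕1⊕1⊕1⊕0⊕1⊕1⊕1⊕1⊕0⊕0⊕1⊕1⊕0⊕0⊕0 = 1
s4 (pos 4,5,6,7,12,13,14,15,20,21,22,23,28,29,30,31): 0⊕1⊕1⊕1⊕0⊕1⊕1⊕1⊕1⊕0⊕0⊕1⊕0⊕0⊕0⊕0 = 0
s8 (pos 8,9,10,11,12,13,14,15,24,25,26,27,28,29,30,31): 0⊕1⊕0⊕1⊕0⊕1⊕1⊕1⊕1⊕0⊕1⊕0⊕0⊕0⊕0⊕0 = 1
s16 (pos 16,17,18,19,20,21,22,23,24,25,26,27,28,29,30,31): 0⊕1⊕1⊕0⊕1⊕0⊕0⊕1⊕1⊕0⊕1⊕0⊕0⊕0⊕0⊕0 = 0
Syndrome s16…s1 = 01011 → error at position 11.
Flip position 11: 0010111010101110110100110100000 → 0010111010001110110100110100000

0010111010001110110100110100000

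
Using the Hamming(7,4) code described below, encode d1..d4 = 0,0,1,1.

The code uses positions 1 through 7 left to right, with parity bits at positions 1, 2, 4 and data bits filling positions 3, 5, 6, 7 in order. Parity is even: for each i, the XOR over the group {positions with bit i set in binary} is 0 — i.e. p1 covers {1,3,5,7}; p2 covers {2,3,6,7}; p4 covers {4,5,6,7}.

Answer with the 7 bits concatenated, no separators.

Place data at non-parity positions: p1 p2 0 p4 0 1 1
p1 (pos 1,3,5,7): XOR of data positions = 0⊕0⊕1 = 1
p2 (pos 2,3,6,7): XOR of data positions = 0⊕1⊕1 = 0
p4 (pos 4,5,6,7): XOR of data positions = 0⊕1⊕1 = 0
Codeword: 1000011

1000011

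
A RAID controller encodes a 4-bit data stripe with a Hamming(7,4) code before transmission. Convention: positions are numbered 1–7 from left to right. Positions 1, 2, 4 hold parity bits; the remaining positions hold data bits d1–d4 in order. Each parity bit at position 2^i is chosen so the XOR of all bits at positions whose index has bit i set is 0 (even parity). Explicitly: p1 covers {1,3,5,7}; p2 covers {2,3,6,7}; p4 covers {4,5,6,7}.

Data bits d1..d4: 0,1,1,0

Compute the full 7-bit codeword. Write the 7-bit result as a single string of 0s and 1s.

Place data at non-parity positions: p1 p2 0 p4 1 1 0
p1 (pos 1,3,5,7): XOR of data positions = 0⊕1⊕0 = 1
p2 (pos 2,3,6,7): XOR of data positions = 0⊕1⊕0 = 1
p4 (pos 4,5,6,7): XOR of data positions = 1⊕1⊕0 = 0
Codeword: 1100110

1100110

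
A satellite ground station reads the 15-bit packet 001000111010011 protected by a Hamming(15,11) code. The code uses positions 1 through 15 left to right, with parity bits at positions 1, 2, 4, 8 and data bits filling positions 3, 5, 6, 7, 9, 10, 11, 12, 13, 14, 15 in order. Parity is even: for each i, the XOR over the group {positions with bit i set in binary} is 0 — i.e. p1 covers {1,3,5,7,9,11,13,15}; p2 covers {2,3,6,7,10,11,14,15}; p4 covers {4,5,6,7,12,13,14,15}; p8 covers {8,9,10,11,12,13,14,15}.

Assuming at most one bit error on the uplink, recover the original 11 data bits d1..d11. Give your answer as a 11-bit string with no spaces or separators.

s1 (pos 1,3,5,7,9,11,13,15): 0⊕1⊕0⊕1⊕1⊕1⊕0⊕1 = 1
s2 (pos 2,3,6,7,10,11,14,15): 0⊕1⊕0⊕1⊕0⊕1⊕1⊕1 = 1
s4 (pos 4,5,6,7,12,13,14,15): 0⊕0⊕0⊕1⊕0⊕0⊕1⊕1 = 1
s8 (pos 8,9,10,11,12,13,14,15): 1⊕1⊕0⊕1⊕0⊕0⊕1⊕1 = 1
Syndrome s8…s1 = 1111 → error at position 15.
Flip position 15: 001000111010011 → 001000111010010
Read data bits from positions 3,5,6,7,9,10,11,12,13,14,15: 10011010010

10011010010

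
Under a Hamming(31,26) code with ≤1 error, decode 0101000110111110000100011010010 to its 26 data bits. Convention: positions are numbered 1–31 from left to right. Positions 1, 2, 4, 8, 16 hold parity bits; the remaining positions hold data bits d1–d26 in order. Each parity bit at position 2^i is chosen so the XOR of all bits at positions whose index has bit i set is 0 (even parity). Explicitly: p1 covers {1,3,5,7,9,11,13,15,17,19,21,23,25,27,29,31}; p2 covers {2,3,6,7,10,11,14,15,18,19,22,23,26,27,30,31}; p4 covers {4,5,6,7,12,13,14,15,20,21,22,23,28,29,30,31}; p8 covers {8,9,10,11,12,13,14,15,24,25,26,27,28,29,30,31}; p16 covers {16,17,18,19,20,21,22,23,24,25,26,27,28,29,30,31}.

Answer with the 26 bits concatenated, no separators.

00001011111000100011011010

s1 (pos 1,3,5,7,9,11,13,15,17,19,21,23,25,27,29,31): 0⊕0⊕0⊕0⊕1⊕1⊕1⊕1⊕0⊕0⊕0⊕0⊕1⊕1⊕0⊕0 = 0
s2 (pos 2,3,6,7,10,11,14,15,18,19,22,23,26,27,30,31): 1⊕0⊕0⊕0⊕0⊕1⊕1⊕1⊕0⊕0⊕0⊕0⊕0⊕1⊕1⊕0 = 0
s4 (pos 4,5,6,7,12,13,14,15,20,21,22,23,28,29,30,31): 1⊕0⊕0⊕0⊕1⊕1⊕1⊕1⊕1⊕0⊕0⊕0⊕0⊕0⊕1⊕0 = 1
s8 (pos 8,9,10,11,12,13,14,15,24,25,26,27,28,29,30,31): 1⊕1⊕0⊕1⊕1⊕1⊕1⊕1⊕1⊕1⊕0⊕1⊕0⊕0⊕1⊕0 = 1
s16 (pos 16,17,18,19,20,21,22,23,24,25,26,27,28,29,30,31): 0⊕0⊕0⊕0⊕1⊕0⊕0⊕0⊕1⊕1⊕0⊕1⊕0⊕0⊕1⊕0 = 1
Syndrome s16…s1 = 11100 → error at position 28.
Flip position 28: 0101000110111110000100011010010 → 0101000110111110000100011011010
Read data bits from positions 3,5,6,7,9,10,11,12,13,14,15,17,18,19,20,21,22,23,24,25,26,27,28,29,30,31: 00001011111000100011011010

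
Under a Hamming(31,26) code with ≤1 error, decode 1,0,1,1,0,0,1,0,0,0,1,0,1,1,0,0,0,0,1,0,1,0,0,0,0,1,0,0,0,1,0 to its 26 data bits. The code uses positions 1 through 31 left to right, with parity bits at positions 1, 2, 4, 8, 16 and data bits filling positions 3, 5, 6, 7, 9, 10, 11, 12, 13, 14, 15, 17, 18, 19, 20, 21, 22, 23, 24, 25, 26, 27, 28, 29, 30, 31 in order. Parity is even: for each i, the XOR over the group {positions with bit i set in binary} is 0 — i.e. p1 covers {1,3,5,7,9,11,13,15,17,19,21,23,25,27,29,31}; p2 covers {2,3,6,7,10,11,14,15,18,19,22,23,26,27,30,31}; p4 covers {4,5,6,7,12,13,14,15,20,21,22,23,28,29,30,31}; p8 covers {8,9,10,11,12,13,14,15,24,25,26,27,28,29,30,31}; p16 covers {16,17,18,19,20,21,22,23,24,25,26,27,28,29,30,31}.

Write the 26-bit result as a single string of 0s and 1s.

10010000110001010000100010

s1 (pos 1,3,5,7,9,11,13,15,17,19,21,23,25,27,29,31): 1⊕1⊕0⊕1⊕0⊕1⊕1⊕0⊕0⊕1⊕1⊕0⊕0⊕0⊕0⊕0 = 1
s2 (pos 2,3,6,7,10,11,14,15,18,19,22,23,26,27,30,31): 0⊕1⊕0⊕1⊕0⊕1⊕1⊕0⊕0⊕1⊕0⊕0⊕1⊕0⊕1⊕0 = 1
s4 (pos 4,5,6,7,12,13,14,15,20,21,22,23,28,29,30,31): 1⊕0⊕0⊕1⊕0⊕1⊕1⊕0⊕0⊕1⊕0⊕0⊕0⊕0⊕1⊕0 = 0
s8 (pos 8,9,10,11,12,13,14,15,24,25,26,27,28,29,30,31): 0⊕0⊕0⊕1⊕0⊕1⊕1⊕0⊕0⊕0⊕1⊕0⊕0⊕0⊕1⊕0 = 1
s16 (pos 16,17,18,19,20,21,22,23,24,25,26,27,28,29,30,31): 0⊕0⊕0⊕1⊕0⊕1⊕0⊕0⊕0⊕0⊕1⊕0⊕0⊕0⊕1⊕0 = 0
Syndrome s16…s1 = 01011 → error at position 11.
Flip position 11: 1011001000101100001010000100010 → 1011001000001100001010000100010
Read data bits from positions 3,5,6,7,9,10,11,12,13,14,15,17,18,19,20,21,22,23,24,25,26,27,28,29,30,31: 10010000110001010000100010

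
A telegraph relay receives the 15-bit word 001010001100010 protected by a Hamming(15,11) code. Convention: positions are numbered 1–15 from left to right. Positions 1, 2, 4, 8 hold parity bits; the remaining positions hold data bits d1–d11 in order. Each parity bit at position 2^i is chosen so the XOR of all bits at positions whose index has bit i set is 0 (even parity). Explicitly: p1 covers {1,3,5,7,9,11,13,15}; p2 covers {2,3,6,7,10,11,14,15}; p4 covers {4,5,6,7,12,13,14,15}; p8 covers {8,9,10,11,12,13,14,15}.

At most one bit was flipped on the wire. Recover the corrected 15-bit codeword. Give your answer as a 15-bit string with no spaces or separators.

001010001110010

s1 (pos 1,3,5,7,9,11,13,15): 0⊕1⊕1⊕0⊕1⊕0⊕0⊕0 = 1
s2 (pos 2,3,6,7,10,11,14,15): 0⊕1⊕0⊕0⊕1⊕0⊕1⊕0 = 1
s4 (pos 4,5,6,7,12,13,14,15): 0⊕1⊕0⊕0⊕0⊕0⊕1⊕0 = 0
s8 (pos 8,9,10,11,12,13,14,15): 0⊕1⊕1⊕0⊕0⊕0⊕1⊕0 = 1
Syndrome s8…s1 = 1011 → error at position 11.
Flip position 11: 001010001100010 → 001010001110010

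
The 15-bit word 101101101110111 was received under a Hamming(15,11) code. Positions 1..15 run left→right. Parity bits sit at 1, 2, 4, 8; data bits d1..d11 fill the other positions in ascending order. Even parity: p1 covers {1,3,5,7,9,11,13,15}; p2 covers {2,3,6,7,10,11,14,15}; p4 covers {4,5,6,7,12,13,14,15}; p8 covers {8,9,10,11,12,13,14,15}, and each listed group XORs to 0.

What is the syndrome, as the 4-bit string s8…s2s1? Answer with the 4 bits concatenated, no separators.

0011

s1 (pos 1,3,5,7,9,11,13,15): 1⊕1⊕0⊕1⊕1⊕1⊕1⊕1 = 1
s2 (pos 2,3,6,7,10,11,14,15): 0⊕1⊕1⊕1⊕1⊕1⊕1⊕1 = 1
s4 (pos 4,5,6,7,12,13,14,15): 1⊕0⊕1⊕1⊕0⊕1⊕1⊕1 = 0
s8 (pos 8,9,10,11,12,13,14,15): 0⊕1⊕1⊕1⊕0⊕1⊕1⊕1 = 0
Syndrome s8…s1 = 0011 → error at position 3.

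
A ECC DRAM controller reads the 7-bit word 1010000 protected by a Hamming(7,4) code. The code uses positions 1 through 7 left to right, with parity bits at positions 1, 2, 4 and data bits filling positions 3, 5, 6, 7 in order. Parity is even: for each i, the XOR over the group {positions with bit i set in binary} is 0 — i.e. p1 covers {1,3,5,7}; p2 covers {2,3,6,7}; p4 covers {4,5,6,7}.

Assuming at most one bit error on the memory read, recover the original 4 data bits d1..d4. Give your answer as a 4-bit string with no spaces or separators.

1000

s1 (pos 1,3,5,7): 1⊕1⊕0⊕0 = 0
s2 (pos 2,3,6,7): 0⊕1⊕0⊕0 = 1
s4 (pos 4,5,6,7): 0⊕0⊕0⊕0 = 0
Syndrome s4…s1 = 010 → error at position 2.
Flip position 2: 1010000 → 1110000
Read data bits from positions 3,5,6,7: 1000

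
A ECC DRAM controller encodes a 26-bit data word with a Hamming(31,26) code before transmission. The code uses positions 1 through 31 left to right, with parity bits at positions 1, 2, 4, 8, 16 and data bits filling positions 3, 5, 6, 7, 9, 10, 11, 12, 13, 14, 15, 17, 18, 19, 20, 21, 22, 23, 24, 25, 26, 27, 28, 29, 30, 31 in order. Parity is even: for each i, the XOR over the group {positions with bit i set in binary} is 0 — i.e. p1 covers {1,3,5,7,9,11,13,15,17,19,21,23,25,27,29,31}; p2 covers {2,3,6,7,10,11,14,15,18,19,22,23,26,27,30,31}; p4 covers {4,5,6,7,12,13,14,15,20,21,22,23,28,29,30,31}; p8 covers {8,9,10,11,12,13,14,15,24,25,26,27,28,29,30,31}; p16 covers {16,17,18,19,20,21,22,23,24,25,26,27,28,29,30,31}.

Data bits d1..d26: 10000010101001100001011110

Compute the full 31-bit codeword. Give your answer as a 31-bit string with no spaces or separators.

Place data at non-parity positions: p1 p2 1 p4 0 0 0 p8 0 0 1 0 1 0 1 p16 0 0 1 1 0 0 0 0 1 0 1 1 1 1 0
p1 (pos 1,3,5,7,9,11,13,15,17,19,21,23,25,27,29,31): XOR of data positions = 1⊕0⊕0⊕0⊕1⊕1⊕1⊕0⊕1⊕0⊕0⊕1⊕1⊕1⊕0 = 0
p2 (pos 2,3,6,7,10,11,14,15,18,19,22,23,26,27,30,31): XOR of data positions = 1⊕0⊕0⊕0⊕1⊕0⊕1⊕0⊕1⊕0⊕0⊕0⊕1⊕1⊕0 = 0
p4 (pos 4,5,6,7,12,13,14,15,20,21,22,23,28,29,30,31): XOR of data positions = 0⊕0⊕0⊕0⊕1⊕0⊕1⊕1⊕0⊕0⊕0⊕1⊕1⊕1⊕0 = 0
p8 (pos 8,9,10,11,12,13,14,15,24,25,26,27,28,29,30,31): XOR of data positions = 0⊕0⊕1⊕0⊕1⊕0⊕1⊕0⊕1⊕0⊕1⊕1⊕1⊕1⊕0 = 0
p16 (pos 16,17,18,19,20,21,22,23,24,25,26,27,28,29,30,31): XOR of data positions = 0⊕0⊕1⊕1⊕0⊕0⊕0⊕0⊕1⊕0⊕1⊕1⊕1⊕1⊕0 = 1
Codeword: 0010000000101011001100001011110

0010000000101011001100001011110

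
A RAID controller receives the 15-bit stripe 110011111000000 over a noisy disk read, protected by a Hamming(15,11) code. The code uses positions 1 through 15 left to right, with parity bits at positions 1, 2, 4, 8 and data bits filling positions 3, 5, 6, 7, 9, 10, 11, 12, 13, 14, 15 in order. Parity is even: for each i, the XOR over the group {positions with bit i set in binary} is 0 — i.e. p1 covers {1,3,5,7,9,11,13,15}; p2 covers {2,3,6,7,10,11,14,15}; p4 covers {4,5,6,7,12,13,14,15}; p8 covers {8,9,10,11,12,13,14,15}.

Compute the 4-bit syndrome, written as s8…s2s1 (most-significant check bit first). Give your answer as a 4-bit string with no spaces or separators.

0110

s1 (pos 1,3,5,7,9,11,13,15): 1⊕0⊕1⊕1⊕1⊕0⊕0⊕0 = 0
s2 (pos 2,3,6,7,10,11,14,15): 1⊕0⊕1⊕1⊕0⊕0⊕0⊕0 = 1
s4 (pos 4,5,6,7,12,13,14,15): 0⊕1⊕1⊕1⊕0⊕0⊕0⊕0 = 1
s8 (pos 8,9,10,11,12,13,14,15): 1⊕1⊕0⊕0⊕0⊕0⊕0⊕0 = 0
Syndrome s8…s1 = 0110 → error at position 6.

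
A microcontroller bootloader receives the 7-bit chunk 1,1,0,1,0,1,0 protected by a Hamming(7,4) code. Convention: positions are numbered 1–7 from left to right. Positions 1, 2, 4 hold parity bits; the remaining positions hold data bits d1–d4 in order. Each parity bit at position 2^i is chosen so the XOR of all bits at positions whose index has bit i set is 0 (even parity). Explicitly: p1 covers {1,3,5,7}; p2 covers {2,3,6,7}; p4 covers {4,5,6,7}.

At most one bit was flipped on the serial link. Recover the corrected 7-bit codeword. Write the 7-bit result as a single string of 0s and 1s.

0101010

s1 (pos 1,3,5,7): 1⊕0⊕0⊕0 = 1
s2 (pos 2,3,6,7): 1⊕0⊕1⊕0 = 0
s4 (pos 4,5,6,7): 1⊕0⊕1⊕0 = 0
Syndrome s4…s1 = 001 → error at position 1.
Flip position 1: 1101010 → 0101010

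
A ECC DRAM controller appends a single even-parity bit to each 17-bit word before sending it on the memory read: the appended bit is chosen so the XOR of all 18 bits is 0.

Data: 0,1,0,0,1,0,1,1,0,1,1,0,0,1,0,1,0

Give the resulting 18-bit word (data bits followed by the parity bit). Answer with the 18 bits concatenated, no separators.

XOR of the 17 data bits: 0⊕1⊕0⊕0⊕1⊕0⊕1⊕1⊕0⊕1⊕1⊕0⊕0⊕1⊕0⊕1⊕0 = 0
Parity bit = 0 (so all 18 bits XOR to 0).

010010110110010100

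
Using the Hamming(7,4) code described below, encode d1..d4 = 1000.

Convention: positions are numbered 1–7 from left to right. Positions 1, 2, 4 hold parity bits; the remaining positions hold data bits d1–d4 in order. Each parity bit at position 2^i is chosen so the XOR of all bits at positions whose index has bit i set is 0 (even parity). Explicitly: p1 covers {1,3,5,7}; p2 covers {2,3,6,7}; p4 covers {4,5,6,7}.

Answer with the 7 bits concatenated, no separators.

Place data at non-parity positions: p1 p2 1 p4 0 0 0
p1 (pos 1,3,5,7): XOR of data positions = 1⊕0⊕0 = 1
p2 (pos 2,3,6,7): XOR of data positions = 1⊕0⊕0 = 1
p4 (pos 4,5,6,7): XOR of data positions = 0⊕0⊕0 = 0
Codeword: 1110000

1110000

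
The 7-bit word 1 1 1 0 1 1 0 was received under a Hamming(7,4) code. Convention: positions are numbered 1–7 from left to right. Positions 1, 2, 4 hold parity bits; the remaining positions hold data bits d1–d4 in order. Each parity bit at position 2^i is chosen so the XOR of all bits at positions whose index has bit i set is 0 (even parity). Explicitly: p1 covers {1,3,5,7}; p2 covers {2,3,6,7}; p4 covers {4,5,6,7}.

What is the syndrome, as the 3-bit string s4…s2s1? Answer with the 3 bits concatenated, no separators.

011

s1 (pos 1,3,5,7): 1⊕1⊕1⊕0 = 1
s2 (pos 2,3,6,7): 1⊕1⊕1⊕0 = 1
s4 (pos 4,5,6,7): 0⊕1⊕1⊕0 = 0
Syndrome s4…s1 = 011 → error at position 3.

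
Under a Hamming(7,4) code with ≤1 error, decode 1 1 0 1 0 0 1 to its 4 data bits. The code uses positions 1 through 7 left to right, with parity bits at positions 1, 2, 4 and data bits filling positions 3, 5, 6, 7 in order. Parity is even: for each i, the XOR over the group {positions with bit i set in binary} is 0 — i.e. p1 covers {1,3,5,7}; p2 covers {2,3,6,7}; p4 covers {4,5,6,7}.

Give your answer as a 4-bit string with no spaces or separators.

s1 (pos 1,3,5,7): 1⊕0⊕0⊕1 = 0
s2 (pos 2,3,6,7): 1⊕0⊕0⊕1 = 0
s4 (pos 4,5,6,7): 1⊕0⊕0⊕1 = 0
Syndrome s4…s1 = 000 → no error.
Read data bits from positions 3,5,6,7: 0001

0001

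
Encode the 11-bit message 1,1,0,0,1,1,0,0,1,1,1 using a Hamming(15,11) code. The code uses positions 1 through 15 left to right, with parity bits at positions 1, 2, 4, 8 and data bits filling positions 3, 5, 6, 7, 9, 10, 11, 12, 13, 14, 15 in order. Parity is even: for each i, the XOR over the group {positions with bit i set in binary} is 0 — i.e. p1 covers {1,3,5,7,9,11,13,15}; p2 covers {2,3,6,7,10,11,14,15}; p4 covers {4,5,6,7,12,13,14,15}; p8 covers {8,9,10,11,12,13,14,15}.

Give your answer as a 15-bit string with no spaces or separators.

Place data at non-parity positions: p1 p2 1 p4 1 0 0 p8 1 1 0 0 1 1 1
p1 (pos 1,3,5,7,9,11,13,15): XOR of data positions = 1⊕1⊕0⊕1⊕0⊕1⊕1 = 1
p2 (pos 2,3,6,7,10,11,14,15): XOR of data positions = 1⊕0⊕0⊕1⊕0⊕1⊕1 = 0
p4 (pos 4,5,6,7,12,13,14,15): XOR of data positions = 1⊕0⊕0⊕0⊕1⊕1⊕1 = 0
p8 (pos 8,9,10,11,12,13,14,15): XOR of data positions = 1⊕1⊕0⊕0⊕1⊕1⊕1 = 1
Codeword: 101010011100111

101010011100111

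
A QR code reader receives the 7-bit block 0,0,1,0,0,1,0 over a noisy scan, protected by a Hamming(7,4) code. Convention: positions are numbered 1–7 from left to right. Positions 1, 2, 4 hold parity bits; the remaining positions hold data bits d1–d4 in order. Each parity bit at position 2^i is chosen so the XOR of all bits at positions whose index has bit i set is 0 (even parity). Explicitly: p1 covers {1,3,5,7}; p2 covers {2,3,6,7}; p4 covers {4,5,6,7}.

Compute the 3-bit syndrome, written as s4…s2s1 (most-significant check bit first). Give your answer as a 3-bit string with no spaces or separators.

s1 (pos 1,3,5,7): 0⊕1⊕0⊕0 = 1
s2 (pos 2,3,6,7): 0⊕1⊕1⊕0 = 0
s4 (pos 4,5,6,7): 0⊕0⊕1⊕0 = 1
Syndrome s4…s1 = 101 → error at position 5.

101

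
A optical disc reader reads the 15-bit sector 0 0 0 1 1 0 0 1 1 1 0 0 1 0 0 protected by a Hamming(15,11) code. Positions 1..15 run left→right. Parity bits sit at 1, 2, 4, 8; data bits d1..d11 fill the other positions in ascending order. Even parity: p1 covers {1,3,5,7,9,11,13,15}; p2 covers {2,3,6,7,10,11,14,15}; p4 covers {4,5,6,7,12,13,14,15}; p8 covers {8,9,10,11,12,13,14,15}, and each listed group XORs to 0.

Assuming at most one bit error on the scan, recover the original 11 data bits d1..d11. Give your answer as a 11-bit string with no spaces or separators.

01011100100

s1 (pos 1,3,5,7,9,11,13,15): 0⊕0⊕1⊕0⊕1⊕0⊕1⊕0 = 1
s2 (pos 2,3,6,7,10,11,14,15): 0⊕0⊕0⊕0⊕1⊕0⊕0⊕0 = 1
s4 (pos 4,5,6,7,12,13,14,15): 1⊕1⊕0⊕0⊕0⊕1⊕0⊕0 = 1
s8 (pos 8,9,10,11,12,13,14,15): 1⊕1⊕1⊕0⊕0⊕1⊕0⊕0 = 0
Syndrome s8…s1 = 0111 → error at position 7.
Flip position 7: 000110011100100 → 000110111100100
Read data bits from positions 3,5,6,7,9,10,11,12,13,14,15: 01011100100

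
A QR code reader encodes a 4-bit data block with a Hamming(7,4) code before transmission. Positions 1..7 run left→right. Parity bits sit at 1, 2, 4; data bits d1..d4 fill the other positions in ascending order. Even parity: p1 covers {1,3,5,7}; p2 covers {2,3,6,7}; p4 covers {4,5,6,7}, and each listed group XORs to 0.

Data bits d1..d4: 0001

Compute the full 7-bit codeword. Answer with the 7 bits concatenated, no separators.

1101001

Place data at non-parity positions: p1 p2 0 p4 0 0 1
p1 (pos 1,3,5,7): XOR of data positions = 0⊕0⊕1 = 1
p2 (pos 2,3,6,7): XOR of data positions = 0⊕0⊕1 = 1
p4 (pos 4,5,6,7): XOR of data positions = 0⊕0⊕1 = 1
Codeword: 1101001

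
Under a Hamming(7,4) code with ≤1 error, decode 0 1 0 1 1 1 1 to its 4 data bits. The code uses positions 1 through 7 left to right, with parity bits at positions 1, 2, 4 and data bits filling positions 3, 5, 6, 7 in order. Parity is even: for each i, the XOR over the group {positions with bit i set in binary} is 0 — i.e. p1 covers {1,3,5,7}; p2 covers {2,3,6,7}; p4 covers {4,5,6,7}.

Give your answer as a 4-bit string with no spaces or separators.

s1 (pos 1,3,5,7): 0⊕0⊕1⊕1 = 0
s2 (pos 2,3,6,7): 1⊕0⊕1⊕1 = 1
s4 (pos 4,5,6,7): 1⊕1⊕1⊕1 = 0
Syndrome s4…s1 = 010 → error at position 2.
Flip position 2: 0101111 → 0001111
Read data bits from positions 3,5,6,7: 0111

0111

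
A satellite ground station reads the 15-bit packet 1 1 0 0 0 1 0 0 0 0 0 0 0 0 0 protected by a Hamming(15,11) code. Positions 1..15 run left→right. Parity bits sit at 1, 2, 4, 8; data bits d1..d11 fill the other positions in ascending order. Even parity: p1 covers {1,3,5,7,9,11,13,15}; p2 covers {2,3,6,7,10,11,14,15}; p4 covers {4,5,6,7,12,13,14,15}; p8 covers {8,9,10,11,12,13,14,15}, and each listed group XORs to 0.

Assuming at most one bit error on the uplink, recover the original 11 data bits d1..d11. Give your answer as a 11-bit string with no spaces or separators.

s1 (pos 1,3,5,7,9,11,13,15): 1⊕0⊕0⊕0⊕0⊕0⊕0⊕0 = 1
s2 (pos 2,3,6,7,10,11,14,15): 1⊕0⊕1⊕0⊕0⊕0⊕0⊕0 = 0
s4 (pos 4,5,6,7,12,13,14,15): 0⊕0⊕1⊕0⊕0⊕0⊕0⊕0 = 1
s8 (pos 8,9,10,11,12,13,14,15): 0⊕0⊕0⊕0⊕0⊕0⊕0⊕0 = 0
Syndrome s8…s1 = 0101 → error at position 5.
Flip position 5: 110001000000000 → 110011000000000
Read data bits from positions 3,5,6,7,9,10,11,12,13,14,15: 01100000000

01100000000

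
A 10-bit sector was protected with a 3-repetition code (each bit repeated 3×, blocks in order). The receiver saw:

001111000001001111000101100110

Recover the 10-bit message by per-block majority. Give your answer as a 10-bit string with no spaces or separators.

0100010101

Block 1 (001): 1 one → 0
Block 2 (111): 3 ones → 1
Block 3 (000): 0 ones → 0
Block 4 (001): 1 one → 0
Block 5 (001): 1 one → 0
Block 6 (111): 3 ones → 1
Block 7 (000): 0 ones → 0
Block 8 (101): 2 ones → 1
Block 9 (100): 1 one → 0
Block 10 (110): 2 ones → 1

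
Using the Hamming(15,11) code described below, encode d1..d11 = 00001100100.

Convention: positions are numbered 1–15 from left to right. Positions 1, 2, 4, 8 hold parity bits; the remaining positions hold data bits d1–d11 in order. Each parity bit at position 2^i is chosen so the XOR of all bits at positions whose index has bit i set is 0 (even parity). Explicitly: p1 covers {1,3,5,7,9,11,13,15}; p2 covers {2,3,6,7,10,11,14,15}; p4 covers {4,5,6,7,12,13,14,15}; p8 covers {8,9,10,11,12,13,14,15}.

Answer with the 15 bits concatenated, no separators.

010100011100100

Place data at non-parity positions: p1 p2 0 p4 0 0 0 p8 1 1 0 0 1 0 0
p1 (pos 1,3,5,7,9,11,13,15): XOR of data positions = 0⊕0⊕0⊕1⊕0⊕1⊕0 = 0
p2 (pos 2,3,6,7,10,11,14,15): XOR of data positions = 0⊕0⊕0⊕1⊕0⊕0⊕0 = 1
p4 (pos 4,5,6,7,12,13,14,15): XOR of data positions = 0⊕0⊕0⊕0⊕1⊕0⊕0 = 1
p8 (pos 8,9,10,11,12,13,14,15): XOR of data positions = 1⊕1⊕0⊕0⊕1⊕0⊕0 = 1
Codeword: 010100011100100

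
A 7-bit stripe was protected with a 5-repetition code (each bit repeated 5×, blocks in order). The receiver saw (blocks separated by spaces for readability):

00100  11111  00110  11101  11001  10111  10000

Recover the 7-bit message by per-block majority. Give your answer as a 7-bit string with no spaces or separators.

Block 1 (00100): 1 one → 0
Block 2 (11111): 5 ones → 1
Block 3 (00110): 2 ones → 0
Block 4 (11101): 4 ones → 1
Block 5 (11001): 3 ones → 1
Block 6 (10111): 4 ones → 1
Block 7 (10000): 1 one → 0

0101110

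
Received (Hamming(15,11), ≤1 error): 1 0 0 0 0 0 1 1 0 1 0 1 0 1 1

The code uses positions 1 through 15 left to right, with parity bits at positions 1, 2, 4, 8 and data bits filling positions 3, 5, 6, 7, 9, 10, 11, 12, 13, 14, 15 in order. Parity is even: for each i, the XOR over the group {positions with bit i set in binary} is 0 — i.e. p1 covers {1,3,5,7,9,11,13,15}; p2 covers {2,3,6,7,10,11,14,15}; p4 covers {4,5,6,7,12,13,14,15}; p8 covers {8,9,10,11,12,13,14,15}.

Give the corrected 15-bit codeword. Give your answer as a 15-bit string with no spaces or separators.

100000111101011

s1 (pos 1,3,5,7,9,11,13,15): 1⊕0⊕0⊕1⊕0⊕0⊕0⊕1 = 1
s2 (pos 2,3,6,7,10,11,14,15): 0⊕0⊕0⊕1⊕1⊕0⊕1⊕1 = 0
s4 (pos 4,5,6,7,12,13,14,15): 0⊕0⊕0⊕1⊕1⊕0⊕1⊕1 = 0
s8 (pos 8,9,10,11,12,13,14,15): 1⊕0⊕1⊕0⊕1⊕0⊕1⊕1 = 1
Syndrome s8…s1 = 1001 → error at position 9.
Flip position 9: 100000110101011 → 100000111101011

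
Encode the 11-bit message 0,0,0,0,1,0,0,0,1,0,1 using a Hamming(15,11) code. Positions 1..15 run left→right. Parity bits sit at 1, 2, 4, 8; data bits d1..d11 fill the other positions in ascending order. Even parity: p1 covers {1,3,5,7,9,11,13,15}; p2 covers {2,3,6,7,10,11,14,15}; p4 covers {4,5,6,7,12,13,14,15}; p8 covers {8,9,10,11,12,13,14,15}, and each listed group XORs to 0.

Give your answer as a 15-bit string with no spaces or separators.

Place data at non-parity positions: p1 p2 0 p4 0 0 0 p8 1 0 0 0 1 0 1
p1 (pos 1,3,5,7,9,11,13,15): XOR of data positions = 0⊕0⊕0⊕1⊕0⊕1⊕1 = 1
p2 (pos 2,3,6,7,10,11,14,15): XOR of data positions = 0⊕0⊕0⊕0⊕0⊕0⊕1 = 1
p4 (pos 4,5,6,7,12,13,14,15): XOR of data positions = 0⊕0⊕0⊕0⊕1⊕0⊕1 = 0
p8 (pos 8,9,10,11,12,13,14,15): XOR of data positions = 1⊕0⊕0⊕0⊕1⊕0⊕1 = 1
Codeword: 110000011000101

110000011000101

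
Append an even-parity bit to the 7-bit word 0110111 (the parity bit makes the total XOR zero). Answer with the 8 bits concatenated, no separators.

01101111

XOR of the 7 data bits: 0⊕1⊕1⊕0⊕1⊕1⊕1 = 1
Parity bit = 1 (so all 8 bits XOR to 0).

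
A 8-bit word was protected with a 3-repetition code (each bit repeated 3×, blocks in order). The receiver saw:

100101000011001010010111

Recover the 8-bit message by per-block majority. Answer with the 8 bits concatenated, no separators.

Block 1 (100): 1 one → 0
Block 2 (101): 2 ones → 1
Block 3 (000): 0 ones → 0
Block 4 (011): 2 ones → 1
Block 5 (001): 1 one → 0
Block 6 (010): 1 one → 0
Block 7 (010): 1 one → 0
Block 8 (111): 3 ones → 1

01010001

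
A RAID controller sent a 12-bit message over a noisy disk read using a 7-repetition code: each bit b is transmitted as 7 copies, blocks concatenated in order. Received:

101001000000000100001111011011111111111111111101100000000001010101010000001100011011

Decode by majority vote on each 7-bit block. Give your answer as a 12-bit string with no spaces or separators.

000111100001

Block 1 (1010010): 3 ones → 0
Block 2 (0000000): 0 ones → 0
Block 3 (0100001): 2 ones → 0
Block 4 (1110110): 5 ones → 1
Block 5 (1111111): 7 ones → 1
Block 6 (1111111): 7 ones → 1
Block 7 (1111011): 6 ones → 1
Block 8 (0000000): 0 ones → 0
Block 9 (0001010): 2 ones → 0
Block 10 (1010100): 3 ones → 0
Block 11 (0000110): 2 ones → 0
Block 12 (0011011): 4 ones → 1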